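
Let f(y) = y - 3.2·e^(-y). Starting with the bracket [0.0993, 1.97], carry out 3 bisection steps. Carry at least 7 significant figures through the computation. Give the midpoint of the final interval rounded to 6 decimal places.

f(0.099300) = -2.798207, f(1.970000) = 1.523738 (opposite signs)
step 1: m = 1.034650, f(m) = -0.102472 < 0 → root in [1.034650, 1.970000]
step 2: m = 1.502325, f(m) = 0.789967 > 0 → root in [1.034650, 1.502325]
step 3: m = 1.268487, f(m) = 0.368466 > 0 → root in [1.034650, 1.268487]
Midpoint of [1.034650, 1.268487] = 1.151569

1.151569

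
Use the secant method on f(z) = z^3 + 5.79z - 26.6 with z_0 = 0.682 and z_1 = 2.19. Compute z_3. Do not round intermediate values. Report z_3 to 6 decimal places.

f(z_0) = -22.334005, f(z_1) = -3.416441
z_2 = 2.190000 - (-3.416441)·(2.190000 - 0.682000)/(-3.416441 - (-22.334005)) = 2.462339; f(z_2) = 2.586386
z_3 = 2.462339 - (2.586386)·(2.462339 - 2.190000)/(2.586386 - (-3.416441)) = 2.344999; f(z_3) = -0.127265

2.344999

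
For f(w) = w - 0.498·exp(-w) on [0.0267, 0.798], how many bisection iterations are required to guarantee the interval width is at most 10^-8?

Initial width b − a = 0.798 − 0.0267 = 0.771300.
After n steps the width is (b−a)/2^n; need (b−a)/2^n ≤ 10^-8.
So n ≥ log₂(0.771300/10^-8) = log₂(77130000.0000) ≈ 26.2008.
Hence n = 27.

27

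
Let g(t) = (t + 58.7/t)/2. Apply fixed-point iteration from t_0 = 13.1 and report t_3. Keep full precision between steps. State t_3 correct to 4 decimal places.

t_1 = g(13.100000) = 8.790458
t_2 = g(8.790458) = 7.734077
t_3 = g(7.734077) = 7.661932

7.6619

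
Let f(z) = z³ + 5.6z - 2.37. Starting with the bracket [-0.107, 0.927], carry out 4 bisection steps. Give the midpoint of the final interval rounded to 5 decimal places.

f(-0.107000) = -2.970425, f(0.927000) = 3.617798 (opposite signs)
step 1: m = 0.410000, f(m) = -0.005079 < 0 → root in [0.410000, 0.927000]
step 2: m = 0.668500, f(m) = 1.672347 > 0 → root in [0.410000, 0.668500]
step 3: m = 0.539250, f(m) = 0.806609 > 0 → root in [0.410000, 0.539250]
step 4: m = 0.474625, f(m) = 0.394818 > 0 → root in [0.410000, 0.474625]
Midpoint of [0.410000, 0.474625] = 0.442312

0.44231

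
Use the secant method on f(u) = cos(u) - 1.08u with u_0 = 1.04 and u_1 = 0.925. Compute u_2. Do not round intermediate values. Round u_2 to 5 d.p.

Secant update: u_(k+1) = u_k − f(u_k)·(u_k − u_(k-1))/(f(u_k) − f(u_(k-1))).
f(u_0) = -0.616980, f(u_1) = -0.397165
u_2 = 0.925000 - (-0.397165)·(0.925000 - 1.040000)/(-0.397165 - (-0.616980)) = 0.717215; f(u_2) = -0.020954

0.71722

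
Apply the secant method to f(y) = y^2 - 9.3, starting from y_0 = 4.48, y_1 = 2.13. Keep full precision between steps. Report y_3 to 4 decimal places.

Secant update: y_(k+1) = y_k − f(y_k)·(y_k − y_(k-1))/(f(y_k) − f(y_(k-1))).
f(y_0) = 10.770400, f(y_1) = -4.763100
y_2 = 2.130000 - (-4.763100)·(2.130000 - 4.480000)/(-4.763100 - (10.770400)) = 2.850590; f(y_2) = -1.174137
y_3 = 2.850590 - (-1.174137)·(2.850590 - 2.130000)/(-1.174137 - (-4.763100)) = 3.086332; f(y_3) = 0.225448

3.0863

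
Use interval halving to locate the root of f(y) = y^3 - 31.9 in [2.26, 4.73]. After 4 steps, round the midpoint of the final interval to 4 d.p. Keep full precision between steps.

3.1091

f(2.260000) = -20.356824, f(4.730000) = 73.923817 (opposite signs)
step 1: m = 3.495000, f(m) = 10.791512 > 0 → root in [2.260000, 3.495000]
step 2: m = 2.877500, f(m) = -8.074282 < 0 → root in [2.877500, 3.495000]
step 3: m = 3.186250, f(m) = 0.447412 > 0 → root in [2.877500, 3.186250]
step 4: m = 3.031875, f(m) = -4.030198 < 0 → root in [3.031875, 3.186250]
Midpoint of [3.031875, 3.186250] = 3.109063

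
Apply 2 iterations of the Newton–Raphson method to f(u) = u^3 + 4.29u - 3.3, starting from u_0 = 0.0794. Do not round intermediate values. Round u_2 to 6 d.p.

f'(u) = 3u^2 + 4.29
u_0 = 0.079400: f = -2.958873, f' = 4.308913 → u_1 = 0.079400 - (-2.958873)/(4.308913) = 0.766087
u_1 = 0.766087: f = 0.436120, f' = 6.050667 → u_2 = 0.766087 - (0.436120)/(6.050667) = 0.694009

0.694009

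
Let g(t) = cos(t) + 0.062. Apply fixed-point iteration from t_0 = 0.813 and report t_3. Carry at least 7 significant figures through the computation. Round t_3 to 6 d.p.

t_1 = g(0.813000) = 0.749322
t_2 = g(0.749322) = 0.794151
t_3 = g(0.794151) = 0.762891

0.762891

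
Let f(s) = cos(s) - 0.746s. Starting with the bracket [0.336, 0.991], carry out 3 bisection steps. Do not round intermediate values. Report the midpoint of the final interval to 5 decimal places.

f(0.336000) = 0.693425, f(0.991000) = -0.191432 (opposite signs)
step 1: m = 0.663500, f(m) = 0.292870 > 0 → root in [0.663500, 0.991000]
step 2: m = 0.827250, f(m) = 0.059774 > 0 → root in [0.827250, 0.991000]
step 3: m = 0.909125, f(m) = -0.063771 < 0 → root in [0.827250, 0.909125]
Midpoint of [0.827250, 0.909125] = 0.868188

0.86819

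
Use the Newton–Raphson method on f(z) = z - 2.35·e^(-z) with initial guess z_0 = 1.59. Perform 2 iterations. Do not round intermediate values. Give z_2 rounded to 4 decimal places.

f'(z) = 1 + 2.35·e^(-z)
z_0 = 1.590000: f = 1.110775, f' = 1.479225 → z_1 = 1.590000 - (1.110775)/(1.479225) = 0.839083
z_1 = 0.839083: f = -0.176367, f' = 2.015450 → z_2 = 0.839083 - (-0.176367)/(2.015450) = 0.926591

0.9266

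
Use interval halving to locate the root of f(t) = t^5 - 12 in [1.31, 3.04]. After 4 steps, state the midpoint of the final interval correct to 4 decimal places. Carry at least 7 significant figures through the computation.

f(1.310000) = -8.142051, f(3.040000) = 247.637799 (opposite signs)
step 1: m = 2.175000, f(m) = 36.673918 > 0 → root in [1.310000, 2.175000]
step 2: m = 1.742500, f(m) = 4.064379 > 0 → root in [1.310000, 1.742500]
step 3: m = 1.526250, f(m) = -3.718130 < 0 → root in [1.526250, 1.742500]
step 4: m = 1.634375, f(m) = -0.338389 < 0 → root in [1.634375, 1.742500]
Midpoint of [1.634375, 1.742500] = 1.688438

1.6884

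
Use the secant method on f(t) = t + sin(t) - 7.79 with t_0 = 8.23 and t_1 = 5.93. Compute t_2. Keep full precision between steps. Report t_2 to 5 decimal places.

Secant update: t_(k+1) = t_k − f(t_k)·(t_k − t_(k-1))/(f(t_k) − f(t_(k-1))).
f(t_0) = 1.370134, f(t_1) = -2.205888
t_2 = 5.930000 - (-2.205888)·(5.930000 - 8.230000)/(-2.205888 - (1.370134)) = 7.348767; f(t_2) = 0.433838

7.34877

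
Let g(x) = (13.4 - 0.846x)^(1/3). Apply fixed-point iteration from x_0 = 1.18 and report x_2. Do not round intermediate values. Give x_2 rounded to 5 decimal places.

x_1 = g(1.180000) = 2.314696
x_2 = g(2.314696) = 2.253362

2.25336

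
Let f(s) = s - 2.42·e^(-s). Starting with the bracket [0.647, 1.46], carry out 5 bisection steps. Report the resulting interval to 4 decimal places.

[0.9265, 0.9519]

f(0.647000) = -0.620147, f(1.460000) = 0.897988 (opposite signs)
step 1: m = 1.053500, f(m) = 0.209609 > 0 → root in [0.647000, 1.053500]
step 2: m = 0.850250, f(m) = -0.183836 < 0 → root in [0.850250, 1.053500]
step 3: m = 0.951875, f(m) = 0.017715 > 0 → root in [0.850250, 0.951875]
step 4: m = 0.901063, f(m) = -0.081791 < 0 → root in [0.901063, 0.951875]
step 5: m = 0.926469, f(m) = -0.031729 < 0 → root in [0.926469, 0.951875]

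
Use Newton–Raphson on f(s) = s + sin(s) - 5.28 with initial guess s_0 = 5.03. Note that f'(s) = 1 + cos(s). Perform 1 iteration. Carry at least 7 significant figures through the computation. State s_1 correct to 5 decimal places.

Newton update: s ← s − f(s)/f'(s).
s_0 = 5.030000: f = -1.199984, f' = 1.312298 → s_1 = 5.030000 - (-1.199984)/(1.312298) = 5.944414

5.94441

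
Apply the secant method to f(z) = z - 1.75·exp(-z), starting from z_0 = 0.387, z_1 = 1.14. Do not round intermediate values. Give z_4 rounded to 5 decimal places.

f(z_0) = -0.801409, f(z_1) = 0.580317
z_2 = 1.140000 - (0.580317)·(1.140000 - 0.387000)/(0.580317 - (-0.801409)) = 0.823745; f(z_2) = 0.055870
z_3 = 0.823745 - (0.055870)·(0.823745 - 1.140000)/(0.055870 - (0.580317)) = 0.790054; f(z_3) = -0.004132
z_4 = 0.790054 - (-0.004132)·(0.790054 - 0.823745)/(-0.004132 - (0.055870)) = 0.792374; f(z_4) = 0.000029

0.79237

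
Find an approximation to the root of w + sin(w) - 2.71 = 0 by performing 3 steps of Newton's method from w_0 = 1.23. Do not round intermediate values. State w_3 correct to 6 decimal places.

f'(w) = 1 + cos(w)
w_0 = 1.230000: f = -0.537511, f' = 1.334238 → w_1 = 1.230000 - (-0.537511)/(1.334238) = 1.632860
w_1 = 1.632860: f = -0.079065, f' = 0.937976 → w_2 = 1.632860 - (-0.079065)/(0.937976) = 1.717154
w_2 = 1.717154: f = -0.003538, f' = 0.854165 → w_3 = 1.717154 - (-0.003538)/(0.854165) = 1.721295

1.721295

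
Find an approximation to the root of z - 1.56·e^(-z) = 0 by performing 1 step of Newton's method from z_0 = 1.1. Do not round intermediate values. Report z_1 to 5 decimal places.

f'(z) = 1 + 1.56·e^(-z)
z_0 = 1.100000: f = 0.580721, f' = 1.519279 → z_1 = 1.100000 - (0.580721)/(1.519279) = 0.717765

0.71777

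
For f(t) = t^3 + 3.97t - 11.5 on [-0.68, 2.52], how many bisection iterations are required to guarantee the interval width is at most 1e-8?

Initial width b − a = 2.52 − -0.68 = 3.200000.
After n steps the width is (b−a)/2^n; need (b−a)/2^n ≤ 1e-8.
So n ≥ log₂(3.200000/1e-8) = log₂(320000000.0000) ≈ 28.2535.
Hence n = 29.

29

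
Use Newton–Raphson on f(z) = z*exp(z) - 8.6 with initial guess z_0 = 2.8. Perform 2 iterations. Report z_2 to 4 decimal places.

f'(z) = (z+1)*exp(z)
z_0 = 2.800000: f = 37.445011, f' = 62.489658 → z_1 = 2.800000 - (37.445011)/(62.489658) = 2.200781
z_1 = 2.200781: f = 11.277587, f' = 28.909649 → z_2 = 2.200781 - (11.277587)/(28.909649) = 1.810683

1.8107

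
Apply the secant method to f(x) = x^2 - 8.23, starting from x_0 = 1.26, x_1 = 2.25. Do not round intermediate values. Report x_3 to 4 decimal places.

Secant update: x_(k+1) = x_k − f(x_k)·(x_k − x_(k-1))/(f(x_k) − f(x_(k-1))).
f(x_0) = -6.642400, f(x_1) = -3.167500
x_2 = 2.250000 - (-3.167500)·(2.250000 - 1.260000)/(-3.167500 - (-6.642400)) = 3.152422; f(x_2) = 1.707762
x_3 = 3.152422 - (1.707762)·(3.152422 - 2.250000)/(1.707762 - (-3.167500)) = 2.836311; f(x_3) = -0.185339

2.8363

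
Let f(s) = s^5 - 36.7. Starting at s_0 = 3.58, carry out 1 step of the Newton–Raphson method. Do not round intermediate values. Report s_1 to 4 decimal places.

f'(s) = 5s^4
s_0 = 3.580000: f = 551.351190, f' = 821.300545 → s_1 = 3.580000 - (551.351190)/(821.300545) = 2.908685

2.9087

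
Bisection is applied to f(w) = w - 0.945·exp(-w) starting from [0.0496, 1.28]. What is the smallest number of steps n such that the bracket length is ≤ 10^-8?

27

Initial width b − a = 1.28 − 0.0496 = 1.230400.
After n steps the width is (b−a)/2^n; need (b−a)/2^n ≤ 10^-8.
So n ≥ log₂(1.230400/10^-8) = log₂(123040000.0000) ≈ 26.8746.
Hence n = 27.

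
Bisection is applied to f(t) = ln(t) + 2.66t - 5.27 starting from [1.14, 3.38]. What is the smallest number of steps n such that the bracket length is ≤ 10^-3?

Initial width b − a = 3.38 − 1.14 = 2.240000.
After n steps the width is (b−a)/2^n; need (b−a)/2^n ≤ 10^-3.
So n ≥ log₂(2.240000/10^-3) = log₂(2240.0000) ≈ 11.1293.
Hence n = 12.

12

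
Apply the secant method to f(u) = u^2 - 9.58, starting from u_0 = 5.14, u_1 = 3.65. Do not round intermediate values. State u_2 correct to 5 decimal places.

Secant update: u_(k+1) = u_k − f(u_k)·(u_k − u_(k-1))/(f(u_k) − f(u_(k-1))).
f(u_0) = 16.839600, f(u_1) = 3.742500
u_2 = 3.650000 - (3.742500)·(3.650000 - 5.140000)/(3.742500 - (16.839600)) = 3.224232; f(u_2) = 0.815673

3.22423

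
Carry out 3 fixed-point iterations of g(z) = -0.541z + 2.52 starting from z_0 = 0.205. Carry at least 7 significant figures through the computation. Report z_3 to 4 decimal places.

1.8618

z_1 = g(0.205000) = 2.409095
z_2 = g(2.409095) = 1.216680
z_3 = g(1.216680) = 1.861776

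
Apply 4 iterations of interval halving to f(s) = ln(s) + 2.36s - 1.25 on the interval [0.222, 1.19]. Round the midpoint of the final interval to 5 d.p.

f(0.222000) = -2.231158, f(1.190000) = 1.732353 (opposite signs)
step 1: m = 0.706000, f(m) = 0.068020 > 0 → root in [0.222000, 0.706000]
step 2: m = 0.464000, f(m) = -0.922831 < 0 → root in [0.464000, 0.706000]
step 3: m = 0.585000, f(m) = -0.405543 < 0 → root in [0.585000, 0.706000]
step 4: m = 0.645500, f(m) = -0.164350 < 0 → root in [0.645500, 0.706000]
Midpoint of [0.645500, 0.706000] = 0.675750

0.67575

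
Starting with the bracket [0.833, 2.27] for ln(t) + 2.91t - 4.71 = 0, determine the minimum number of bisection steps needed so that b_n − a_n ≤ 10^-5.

Initial width b − a = 2.27 − 0.833 = 1.437000.
After n steps the width is (b−a)/2^n; need (b−a)/2^n ≤ 10^-5.
So n ≥ log₂(1.437000/10^-5) = log₂(143700.0000) ≈ 17.1327.
Hence n = 18.

18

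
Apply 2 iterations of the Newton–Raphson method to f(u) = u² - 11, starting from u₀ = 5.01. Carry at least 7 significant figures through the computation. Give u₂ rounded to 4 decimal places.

3.3280

f'(u) = 2u
u_0 = 5.010000: f = 14.100100, f' = 10.020000 → u_1 = 5.010000 - (14.100100)/(10.020000) = 3.602804
u_1 = 3.602804: f = 1.980199, f' = 7.205609 → u_2 = 3.602804 - (1.980199)/(7.205609) = 3.327991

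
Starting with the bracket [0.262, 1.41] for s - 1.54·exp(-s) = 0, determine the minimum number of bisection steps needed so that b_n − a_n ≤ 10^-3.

Initial width b − a = 1.41 − 0.262 = 1.148000.
After n steps the width is (b−a)/2^n; need (b−a)/2^n ≤ 10^-3.
So n ≥ log₂(1.148000/10^-3) = log₂(1148.0000) ≈ 10.1649.
Hence n = 11.

11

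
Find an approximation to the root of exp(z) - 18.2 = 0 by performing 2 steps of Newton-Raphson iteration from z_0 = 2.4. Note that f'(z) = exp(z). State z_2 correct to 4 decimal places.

z_0 = 2.400000: f = -7.176824, f' = 11.023176 → z_1 = 2.400000 - (-7.176824)/(11.023176) = 3.051067
z_1 = 3.051067: f = 2.937881, f' = 21.137881 → z_2 = 3.051067 - (2.937881)/(21.137881) = 2.912080

2.9121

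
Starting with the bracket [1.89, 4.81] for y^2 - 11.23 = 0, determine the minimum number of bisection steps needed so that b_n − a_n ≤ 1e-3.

Initial width b − a = 4.81 − 1.89 = 2.920000.
After n steps the width is (b−a)/2^n; need (b−a)/2^n ≤ 1e-3.
So n ≥ log₂(2.920000/1e-3) = log₂(2920.0000) ≈ 11.5118.
Hence n = 12.

12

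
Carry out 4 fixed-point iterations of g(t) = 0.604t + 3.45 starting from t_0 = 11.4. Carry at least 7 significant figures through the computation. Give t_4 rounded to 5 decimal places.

9.06985

t_1 = g(11.400000) = 10.335600
t_2 = g(10.335600) = 9.692702
t_3 = g(9.692702) = 9.304392
t_4 = g(9.304392) = 9.069853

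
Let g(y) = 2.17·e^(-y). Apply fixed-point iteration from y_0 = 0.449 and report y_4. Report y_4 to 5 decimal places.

y_1 = g(0.449000) = 1.385037
y_2 = g(1.385037) = 0.543182
y_3 = g(0.543182) = 1.260546
y_4 = g(1.260546) = 0.615193

0.61519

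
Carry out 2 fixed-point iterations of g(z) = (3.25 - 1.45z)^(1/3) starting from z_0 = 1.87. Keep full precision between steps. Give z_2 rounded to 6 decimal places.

z_1 = g(1.870000) = 0.813571
z_2 = g(0.813571) = 1.274518

1.274518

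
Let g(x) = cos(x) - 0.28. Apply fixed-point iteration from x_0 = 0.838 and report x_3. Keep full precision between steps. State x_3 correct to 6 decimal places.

0.518915

x_1 = g(0.838000) = 0.388951
x_2 = g(0.388951) = 0.645307
x_3 = g(0.645307) = 0.518915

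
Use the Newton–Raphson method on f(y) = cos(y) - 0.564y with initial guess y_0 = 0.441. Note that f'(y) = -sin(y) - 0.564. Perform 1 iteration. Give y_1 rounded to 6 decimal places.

y_0 = 0.441000: f = 0.655601, f' = -0.990844 → y_1 = 0.441000 - (0.655601)/(-0.990844) = 1.102659

1.102659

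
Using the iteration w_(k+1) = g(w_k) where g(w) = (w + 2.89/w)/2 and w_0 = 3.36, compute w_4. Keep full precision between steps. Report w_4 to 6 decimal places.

w_1 = g(3.360000) = 2.110060
w_2 = g(2.110060) = 1.739845
w_3 = g(1.739845) = 1.700456
w_4 = g(1.700456) = 1.700000

1.700000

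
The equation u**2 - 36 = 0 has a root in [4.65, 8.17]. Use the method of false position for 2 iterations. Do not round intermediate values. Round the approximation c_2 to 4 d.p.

f(4.650000) = -14.377500, f(8.170000) = 30.748900
step 1: c = 5.771490, f(c) = -2.689905 < 0 → new bracket [5.771490, 8.170000]
step 2: c = 5.964432, f(c) = -0.425548 < 0 → new bracket [5.964432, 8.170000]

5.9644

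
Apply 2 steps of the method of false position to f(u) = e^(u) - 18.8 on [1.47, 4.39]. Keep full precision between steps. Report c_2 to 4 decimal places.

f(1.470000) = -14.450765, f(4.390000) = 61.840419
step 1: c = 2.023094, f(c) = -11.238312 < 0 → new bracket [2.023094, 4.390000]
step 2: c = 2.387086, f(c) = -7.918264 < 0 → new bracket [2.387086, 4.390000]

2.3871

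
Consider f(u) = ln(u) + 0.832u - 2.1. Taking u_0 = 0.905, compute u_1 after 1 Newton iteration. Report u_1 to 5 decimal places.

f'(u) = 1/u + 0.832
u_0 = 0.905000: f = -1.446860, f' = 1.936972 → u_1 = 0.905000 - (-1.446860)/(1.936972) = 1.651970

1.65197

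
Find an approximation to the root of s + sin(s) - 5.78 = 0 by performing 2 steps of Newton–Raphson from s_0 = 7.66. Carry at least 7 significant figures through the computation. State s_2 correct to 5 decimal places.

f'(s) = 1 + cos(s)
s_0 = 7.660000: f = 2.861244, f' = 1.192767 → s_1 = 7.660000 - (2.861244)/(1.192767) = 5.261171
s_1 = 5.261171: f = -1.371989, f' = 1.521649 → s_2 = 5.261171 - (-1.371989)/(1.521649) = 6.162818

6.16282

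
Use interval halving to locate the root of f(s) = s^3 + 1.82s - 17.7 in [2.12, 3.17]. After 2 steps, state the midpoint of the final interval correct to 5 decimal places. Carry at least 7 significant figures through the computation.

f(2.120000) = -4.313472, f(3.170000) = 19.924413 (opposite signs)
step 1: m = 2.645000, f(m) = 5.618386 > 0 → root in [2.120000, 2.645000]
step 2: m = 2.382500, f(m) = 0.159950 > 0 → root in [2.120000, 2.382500]
Midpoint of [2.120000, 2.382500] = 2.251250

2.25125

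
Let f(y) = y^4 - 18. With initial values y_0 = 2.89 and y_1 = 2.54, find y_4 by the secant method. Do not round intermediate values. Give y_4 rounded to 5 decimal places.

f(y_0) = 51.757574, f(y_1) = 23.623143
y_2 = 2.540000 - (23.623143)·(2.540000 - 2.890000)/(23.623143 - (51.757574)) = 2.246122; f(y_2) = 7.452656
y_3 = 2.246122 - (7.452656)·(2.246122 - 2.540000)/(7.452656 - (23.623143)) = 2.110679; f(y_3) = 1.846720
y_4 = 2.110679 - (1.846720)·(2.110679 - 2.246122)/(1.846720 - (7.452656)) = 2.066061; f(y_4) = 0.221020

2.06606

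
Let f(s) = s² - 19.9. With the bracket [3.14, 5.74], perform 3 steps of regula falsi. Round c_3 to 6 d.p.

f(3.140000) = -10.040400, f(5.740000) = 13.047600
step 1: c = 4.270676, f(c) = -1.661329 < 0 → new bracket [4.270676, 5.740000]
step 2: c = 4.436631, f(c) = -0.216302 < 0 → new bracket [4.436631, 5.740000]
step 3: c = 4.457886, f(c) = -0.027251 < 0 → new bracket [4.457886, 5.740000]

4.457886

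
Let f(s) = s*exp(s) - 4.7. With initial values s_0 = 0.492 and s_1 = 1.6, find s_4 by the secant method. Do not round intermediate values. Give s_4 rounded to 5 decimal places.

Secant update: s_(k+1) = s_k − f(s_k)·(s_k − s_(k-1))/(f(s_k) − f(s_(k-1))).
f(s_0) = -3.895293, f(s_1) = 3.224852
s_2 = 1.600000 - (3.224852)·(1.600000 - 0.492000)/(3.224852 - (-3.895293)) = 1.098165; f(s_2) = -1.406977
s_3 = 1.098165 - (-1.406977)·(1.098165 - 1.600000)/(-1.406977 - (3.224852)) = 1.250604; f(s_3) = -0.332326
s_4 = 1.250604 - (-0.332326)·(1.250604 - 1.098165)/(-0.332326 - (-1.406977)) = 1.297744; f(s_4) = 0.051080

1.29774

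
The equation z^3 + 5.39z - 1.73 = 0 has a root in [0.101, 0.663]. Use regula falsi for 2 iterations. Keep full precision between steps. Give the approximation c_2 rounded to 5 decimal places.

f(0.101000) = -1.184580, f(0.663000) = 2.135004
step 1: c = 0.301547, f(c) = -0.077240 < 0 → new bracket [0.301547, 0.663000]
step 2: c = 0.314167, f(c) = -0.005629 < 0 → new bracket [0.314167, 0.663000]

0.31417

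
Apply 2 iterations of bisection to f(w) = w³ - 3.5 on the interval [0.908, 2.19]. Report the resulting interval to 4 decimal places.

[1.2285, 1.5490]

f(0.908000) = -2.751387, f(2.190000) = 7.003459 (opposite signs)
step 1: m = 1.549000, f(m) = 0.216672 > 0 → root in [0.908000, 1.549000]
step 2: m = 1.228500, f(m) = -1.645933 < 0 → root in [1.228500, 1.549000]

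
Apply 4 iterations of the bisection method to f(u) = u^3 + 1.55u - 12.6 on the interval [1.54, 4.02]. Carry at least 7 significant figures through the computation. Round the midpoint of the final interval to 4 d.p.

2.0825

f(1.540000) = -6.560736, f(4.020000) = 58.595808 (opposite signs)
step 1: m = 2.780000, f(m) = 13.193952 > 0 → root in [1.540000, 2.780000]
step 2: m = 2.160000, f(m) = 0.825696 > 0 → root in [1.540000, 2.160000]
step 3: m = 1.850000, f(m) = -3.400875 < 0 → root in [1.850000, 2.160000]
step 4: m = 2.005000, f(m) = -1.432100 < 0 → root in [2.005000, 2.160000]
Midpoint of [2.005000, 2.160000] = 2.082500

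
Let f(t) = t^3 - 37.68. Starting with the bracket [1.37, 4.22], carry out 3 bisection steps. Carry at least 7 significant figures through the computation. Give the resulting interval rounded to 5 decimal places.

f(1.370000) = -35.108647, f(4.220000) = 37.471448 (opposite signs)
step 1: m = 2.795000, f(m) = -15.845390 < 0 → root in [2.795000, 4.220000]
step 2: m = 3.507500, f(m) = 5.471216 > 0 → root in [2.795000, 3.507500]
step 3: m = 3.151250, f(m) = -6.386901 < 0 → root in [3.151250, 3.507500]

[3.15125, 3.50750]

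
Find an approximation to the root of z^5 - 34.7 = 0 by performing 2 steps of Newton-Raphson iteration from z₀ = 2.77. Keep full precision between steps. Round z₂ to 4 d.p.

Newton update: z ← z − f(z)/f'(z).
f'(z) = 5z⁴
z_0 = 2.770000: f = 128.379303, f' = 294.366972 → z_1 = 2.770000 - (128.379303)/(294.366972) = 2.333880
z_1 = 2.333880: f = 34.545679, f' = 148.348838 → z_2 = 2.333880 - (34.545679)/(148.348838) = 2.101012

2.1010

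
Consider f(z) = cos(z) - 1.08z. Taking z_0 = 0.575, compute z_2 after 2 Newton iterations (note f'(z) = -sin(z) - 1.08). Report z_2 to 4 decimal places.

Newton update: z ← z − f(z)/f'(z).
z_0 = 0.575000: f = 0.218192, f' = -1.623835 → z_1 = 0.575000 - (0.218192)/(-1.623835) = 0.709369
z_1 = 0.709369: f = -0.007345, f' = -1.731355 → z_2 = 0.709369 - (-0.007345)/(-1.731355) = 0.705126

0.7051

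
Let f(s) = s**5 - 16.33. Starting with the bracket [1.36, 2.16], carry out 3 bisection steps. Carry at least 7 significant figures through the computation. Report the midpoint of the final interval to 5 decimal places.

f(1.360000) = -11.677413, f(2.160000) = 30.688498 (opposite signs)
step 1: m = 1.760000, f(m) = 0.557421 > 0 → root in [1.360000, 1.760000]
step 2: m = 1.560000, f(m) = -7.091042 < 0 → root in [1.560000, 1.760000]
step 3: m = 1.660000, f(m) = -3.725070 < 0 → root in [1.660000, 1.760000]
Midpoint of [1.660000, 1.760000] = 1.710000

1.71000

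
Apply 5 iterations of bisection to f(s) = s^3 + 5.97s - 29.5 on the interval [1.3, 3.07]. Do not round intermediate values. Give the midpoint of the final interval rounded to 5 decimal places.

f(1.300000) = -19.542000, f(3.070000) = 17.762343 (opposite signs)
step 1: m = 2.185000, f(m) = -6.023868 < 0 → root in [2.185000, 3.070000]
step 2: m = 2.627500, f(m) = 4.325795 > 0 → root in [2.185000, 2.627500]
step 3: m = 2.406250, f(m) = -1.202406 < 0 → root in [2.406250, 2.627500]
step 4: m = 2.516875, f(m) = 1.469291 > 0 → root in [2.406250, 2.516875]
step 5: m = 2.461562, f(m) = 0.110849 > 0 → root in [2.406250, 2.461562]
Midpoint of [2.406250, 2.461562] = 2.433906

2.43391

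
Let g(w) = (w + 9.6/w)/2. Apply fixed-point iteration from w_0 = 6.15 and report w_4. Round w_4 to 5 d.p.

w_1 = g(6.150000) = 3.855488
w_2 = g(3.855488) = 3.172723
w_3 = g(3.172723) = 3.099258
w_4 = g(3.099258) = 3.098387

3.09839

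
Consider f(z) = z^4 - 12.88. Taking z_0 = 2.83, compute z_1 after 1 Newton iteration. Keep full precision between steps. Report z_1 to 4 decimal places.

f'(z) = 4z^3
z_0 = 2.830000: f = 51.262479, f' = 90.660748 → z_1 = 2.830000 - (51.262479)/(90.660748) = 2.264568

2.2646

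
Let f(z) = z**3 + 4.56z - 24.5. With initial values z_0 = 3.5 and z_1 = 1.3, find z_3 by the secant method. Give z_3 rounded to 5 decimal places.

2.56886

f(z_0) = 34.335000, f(z_1) = -16.375000
z_2 = 1.300000 - (-16.375000)·(1.300000 - 3.500000)/(-16.375000 - (34.335000)) = 2.010412; f(z_2) = -7.206923
z_3 = 2.010412 - (-7.206923)·(2.010412 - 1.300000)/(-7.206923 - (-16.375000)) = 2.568859; f(z_3) = 4.165997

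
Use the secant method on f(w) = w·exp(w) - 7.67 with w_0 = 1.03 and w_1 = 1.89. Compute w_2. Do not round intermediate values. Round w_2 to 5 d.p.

Secant update: w_(k+1) = w_k − f(w_k)·(w_k − w_(k-1))/(f(w_k) − f(w_(k-1))).
f(w_0) = -4.784902, f(w_1) = 4.840607
w_2 = 1.890000 - (4.840607)·(1.890000 - 1.030000)/(4.840607 - (-4.784902)) = 1.457512; f(w_2) = -1.409613

1.45751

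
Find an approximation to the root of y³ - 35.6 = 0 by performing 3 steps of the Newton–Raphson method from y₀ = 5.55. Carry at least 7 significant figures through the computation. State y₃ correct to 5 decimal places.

f'(y) = 3y²
y_0 = 5.550000: f = 135.353875, f' = 92.407500 → y_1 = 5.550000 - (135.353875)/(92.407500) = 4.085250
y_1 = 4.085250: f = 32.579836, f' = 50.067806 → y_2 = 4.085250 - (32.579836)/(50.067806) = 3.434536
y_2 = 3.434536: f = 4.913910, f' = 35.388109 → y_3 = 3.434536 - (4.913910)/(35.388109) = 3.295678

3.29568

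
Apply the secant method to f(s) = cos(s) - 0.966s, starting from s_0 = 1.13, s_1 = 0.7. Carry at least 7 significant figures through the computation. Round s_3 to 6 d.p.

f(s_0) = -0.664920, f(s_1) = 0.088642
s_2 = 0.700000 - (0.088642)·(0.700000 - 1.130000)/(0.088642 - (-0.664920)) = 0.750581; f(s_2) = 0.006231
s_3 = 0.750581 - (0.006231)·(0.750581 - 0.700000)/(0.006231 - (0.088642)) = 0.754406; f(s_3) = -0.000077

0.754406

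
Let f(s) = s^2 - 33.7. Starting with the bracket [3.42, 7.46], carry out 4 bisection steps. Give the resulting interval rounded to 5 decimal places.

[5.69250, 5.94500]

f(3.420000) = -22.003600, f(7.460000) = 21.951600 (opposite signs)
step 1: m = 5.440000, f(m) = -4.106400 < 0 → root in [5.440000, 7.460000]
step 2: m = 6.450000, f(m) = 7.902500 > 0 → root in [5.440000, 6.450000]
step 3: m = 5.945000, f(m) = 1.643025 > 0 → root in [5.440000, 5.945000]
step 4: m = 5.692500, f(m) = -1.295444 < 0 → root in [5.692500, 5.945000]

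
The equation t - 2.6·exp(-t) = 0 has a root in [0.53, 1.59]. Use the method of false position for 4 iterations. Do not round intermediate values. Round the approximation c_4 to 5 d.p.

f(0.530000) = -1.000373, f(1.590000) = 1.059793
step 1: c = 1.044713, f(c) = 0.130053 > 0 → new bracket [0.530000, 1.044713]
step 2: c = 0.985497, f(c) = 0.015037 > 0 → new bracket [0.530000, 0.985497]
step 3: c = 0.978751, f(c) = 0.001723 > 0 → new bracket [0.530000, 0.978751]
step 4: c = 0.977980, f(c) = 0.000197 > 0 → new bracket [0.530000, 0.977980]

0.97798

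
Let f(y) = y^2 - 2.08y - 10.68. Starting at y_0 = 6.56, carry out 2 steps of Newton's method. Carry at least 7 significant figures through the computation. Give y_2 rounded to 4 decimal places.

4.4900

f'(y) = 2y - 2.08
y_0 = 6.560000: f = 18.708800, f' = 11.040000 → y_1 = 6.560000 - (18.708800)/(11.040000) = 4.865362
y_1 = 4.865362: f = 2.871797, f' = 7.650725 → y_2 = 4.865362 - (2.871797)/(7.650725) = 4.490000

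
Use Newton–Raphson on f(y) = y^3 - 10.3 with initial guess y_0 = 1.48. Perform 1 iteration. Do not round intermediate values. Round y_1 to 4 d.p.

2.5541

Newton update: y ← y − f(y)/f'(y).
f'(y) = 3y^2
y_0 = 1.480000: f = -7.058208, f' = 6.571200 → y_1 = 1.480000 - (-7.058208)/(6.571200) = 2.554112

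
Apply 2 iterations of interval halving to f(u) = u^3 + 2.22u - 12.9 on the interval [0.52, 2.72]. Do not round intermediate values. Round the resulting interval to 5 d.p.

[1.62000, 2.17000]

f(0.520000) = -11.604992, f(2.720000) = 13.262048 (opposite signs)
step 1: m = 1.620000, f(m) = -5.052072 < 0 → root in [1.620000, 2.720000]
step 2: m = 2.170000, f(m) = 2.135713 > 0 → root in [1.620000, 2.170000]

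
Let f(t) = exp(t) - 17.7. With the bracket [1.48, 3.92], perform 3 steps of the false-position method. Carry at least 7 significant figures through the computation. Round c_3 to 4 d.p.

f(1.480000) = -13.307054, f(3.920000) = 32.700445
step 1: c = 2.185737, f(c) = -8.802793 < 0 → new bracket [2.185737, 3.920000]
step 2: c = 2.553573, f(c) = -4.847059 < 0 → new bracket [2.553573, 3.920000]
step 3: c = 2.729967, f(c) = -2.367624 < 0 → new bracket [2.729967, 3.920000]

2.7300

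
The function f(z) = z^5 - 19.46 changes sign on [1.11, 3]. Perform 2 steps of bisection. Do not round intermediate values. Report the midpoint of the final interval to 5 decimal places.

f(1.110000) = -17.774942, f(3.000000) = 223.540000 (opposite signs)
step 1: m = 2.055000, f(m) = 17.188747 > 0 → root in [1.110000, 2.055000]
step 2: m = 1.582500, f(m) = -9.535272 < 0 → root in [1.582500, 2.055000]
Midpoint of [1.582500, 2.055000] = 1.818750

1.81875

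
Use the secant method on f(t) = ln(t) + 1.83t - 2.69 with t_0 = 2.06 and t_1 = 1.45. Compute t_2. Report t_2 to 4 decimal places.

1.3107

f(t_0) = 1.802506, f(t_1) = 0.335064
t_2 = 1.450000 - (0.335064)·(1.450000 - 2.060000)/(0.335064 - (1.802506)) = 1.310718; f(t_2) = -0.020812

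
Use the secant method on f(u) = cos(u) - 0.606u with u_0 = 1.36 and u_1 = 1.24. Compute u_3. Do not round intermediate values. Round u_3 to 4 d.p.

0.9549

Secant update: u_(k+1) = u_k − f(u_k)·(u_k − u_(k-1))/(f(u_k) − f(u_(k-1))).
f(u_0) = -0.614921, f(u_1) = -0.426644
u_2 = 1.240000 - (-0.426644)·(1.240000 - 1.360000)/(-0.426644 - (-0.614921)) = 0.968076; f(u_2) = -0.019768
u_3 = 0.968076 - (-0.019768)·(0.968076 - 1.240000)/(-0.019768 - (-0.426644)) = 0.954864; f(u_3) = -0.000928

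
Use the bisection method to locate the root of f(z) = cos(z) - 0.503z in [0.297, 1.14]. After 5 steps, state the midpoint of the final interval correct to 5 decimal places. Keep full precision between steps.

f(0.297000) = 0.806828, f(1.140000) = -0.155825 (opposite signs)
step 1: m = 0.718500, f(m) = 0.391388 > 0 → root in [0.718500, 1.140000]
step 2: m = 0.929250, f(m) = 0.131022 > 0 → root in [0.929250, 1.140000]
step 3: m = 1.034625, f(m) = -0.009568 < 0 → root in [0.929250, 1.034625]
step 4: m = 0.981937, f(m) = 0.061498 > 0 → root in [0.981937, 1.034625]
step 5: m = 1.008281, f(m) = 0.026150 > 0 → root in [1.008281, 1.034625]
Midpoint of [1.008281, 1.034625] = 1.021453

1.02145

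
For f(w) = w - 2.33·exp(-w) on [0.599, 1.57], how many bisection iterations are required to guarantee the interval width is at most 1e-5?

17

Initial width b − a = 1.57 − 0.599 = 0.971000.
After n steps the width is (b−a)/2^n; need (b−a)/2^n ≤ 1e-5.
So n ≥ log₂(0.971000/1e-5) = log₂(97100.0000) ≈ 16.5672.
Hence n = 17.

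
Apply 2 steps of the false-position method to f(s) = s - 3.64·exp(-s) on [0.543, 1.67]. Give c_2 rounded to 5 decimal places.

f(0.543000) = -1.571850, f(1.670000) = 0.984781
step 1: c = 1.235894, f(c) = 0.178202 > 0 → new bracket [0.543000, 1.235894]
step 2: c = 1.165339, f(c) = 0.030326 > 0 → new bracket [0.543000, 1.165339]

1.16534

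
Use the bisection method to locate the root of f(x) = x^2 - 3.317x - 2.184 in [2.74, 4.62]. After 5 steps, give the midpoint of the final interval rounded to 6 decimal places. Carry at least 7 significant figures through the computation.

f(2.740000) = -3.764980, f(4.620000) = 3.835860 (opposite signs)
step 1: m = 3.680000, f(m) = -0.848160 < 0 → root in [3.680000, 4.620000]
step 2: m = 4.150000, f(m) = 1.272950 > 0 → root in [3.680000, 4.150000]
step 3: m = 3.915000, f(m) = 0.157170 > 0 → root in [3.680000, 3.915000]
step 4: m = 3.797500, f(m) = -0.359301 < 0 → root in [3.797500, 3.915000]
step 5: m = 3.856250, f(m) = -0.104517 < 0 → root in [3.856250, 3.915000]
Midpoint of [3.856250, 3.915000] = 3.885625

3.885625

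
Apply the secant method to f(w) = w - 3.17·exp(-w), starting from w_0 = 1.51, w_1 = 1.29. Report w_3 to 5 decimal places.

1.07953

Secant update: w_(k+1) = w_k − f(w_k)·(w_k − w_(k-1))/(f(w_k) − f(w_(k-1))).
f(w_0) = 0.809715, f(w_1) = 0.417392
w_2 = 1.290000 - (0.417392)·(1.290000 - 1.510000)/(0.417392 - (0.809715)) = 1.055943; f(w_2) = -0.046787
w_3 = 1.055943 - (-0.046787)·(1.055943 - 1.290000)/(-0.046787 - (0.417392)) = 1.079535; f(w_3) = 0.002516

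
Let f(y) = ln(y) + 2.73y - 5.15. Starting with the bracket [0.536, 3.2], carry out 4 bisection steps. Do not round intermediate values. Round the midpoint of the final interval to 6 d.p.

1.618250

f(0.536000) = -4.310341, f(3.200000) = 4.749151 (opposite signs)
step 1: m = 1.868000, f(m) = 0.574508 > 0 → root in [0.536000, 1.868000]
step 2: m = 1.202000, f(m) = -1.684553 < 0 → root in [1.202000, 1.868000]
step 3: m = 1.535000, f(m) = -0.530920 < 0 → root in [1.535000, 1.868000]
step 4: m = 1.701500, f(m) = 0.026605 > 0 → root in [1.535000, 1.701500]
Midpoint of [1.535000, 1.701500] = 1.618250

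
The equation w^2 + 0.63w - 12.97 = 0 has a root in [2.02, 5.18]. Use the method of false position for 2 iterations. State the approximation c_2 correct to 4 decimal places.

3.2345

False-position update: c = (a·f(b) − b·f(a))/(f(b) − f(a)); replace the endpoint whose sign matches f(c).
f(2.020000) = -7.617000, f(5.180000) = 17.125800
step 1: c = 2.992797, f(c) = -2.127704 < 0 → new bracket [2.992797, 5.180000]
step 2: c = 3.234505, f(c) = -0.470241 < 0 → new bracket [3.234505, 5.180000]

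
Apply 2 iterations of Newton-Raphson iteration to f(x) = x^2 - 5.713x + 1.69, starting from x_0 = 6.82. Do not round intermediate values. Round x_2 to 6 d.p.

Newton update: x ← x − f(x)/f'(x).
f'(x) = 2x - 5.713
x_0 = 6.820000: f = 9.239740, f' = 7.927000 → x_1 = 6.820000 - (9.239740)/(7.927000) = 5.654396
x_1 = 5.654396: f = 1.358632, f' = 5.595793 → x_2 = 5.654396 - (1.358632)/(5.595793) = 5.411601

5.411601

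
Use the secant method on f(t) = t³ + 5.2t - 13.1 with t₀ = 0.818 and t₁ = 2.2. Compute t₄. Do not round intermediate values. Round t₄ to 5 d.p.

1.65419

f(t_0) = -8.299057, f(t_1) = 8.988000
t_2 = 2.200000 - (8.988000)·(2.200000 - 0.818000)/(8.988000 - (-8.299057)) = 1.481461; f(t_2) = -2.144995
t_3 = 1.481461 - (-2.144995)·(1.481461 - 2.200000)/(-2.144995 - (8.988000)) = 1.619902; f(t_3) = -0.425748
t_4 = 1.619902 - (-0.425748)·(1.619902 - 1.481461)/(-0.425748 - (-2.144995)) = 1.654185; f(t_4) = 0.028160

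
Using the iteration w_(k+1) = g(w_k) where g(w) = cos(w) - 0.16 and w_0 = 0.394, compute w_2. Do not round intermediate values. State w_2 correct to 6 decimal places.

w_1 = g(0.394000) = 0.763381
w_2 = g(0.763381) = 0.562503

0.562503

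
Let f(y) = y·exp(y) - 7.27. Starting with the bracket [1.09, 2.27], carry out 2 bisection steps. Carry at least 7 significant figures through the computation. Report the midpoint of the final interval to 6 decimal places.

f(1.090000) = -4.028041, f(2.270000) = 14.702240 (opposite signs)
step 1: m = 1.680000, f(m) = 1.744134 > 0 → root in [1.090000, 1.680000]
step 2: m = 1.385000, f(m) = -1.737166 < 0 → root in [1.385000, 1.680000]
Midpoint of [1.385000, 1.680000] = 1.532500

1.532500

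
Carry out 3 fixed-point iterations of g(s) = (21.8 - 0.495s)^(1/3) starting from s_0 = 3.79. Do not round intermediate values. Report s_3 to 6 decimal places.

2.734455

s_1 = g(3.790000) = 2.710973
s_2 = g(2.710973) = 2.734985
s_3 = g(2.734985) = 2.734455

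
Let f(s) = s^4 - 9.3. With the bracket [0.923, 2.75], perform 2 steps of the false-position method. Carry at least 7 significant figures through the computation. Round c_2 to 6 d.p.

1.403517

f(0.923000) = -8.574217, f(2.750000) = 47.891406
step 1: c = 1.200427, f(c) = -7.223446 < 0 → new bracket [1.200427, 2.750000]
step 2: c = 1.403517, f(c) = -5.419654 < 0 → new bracket [1.403517, 2.750000]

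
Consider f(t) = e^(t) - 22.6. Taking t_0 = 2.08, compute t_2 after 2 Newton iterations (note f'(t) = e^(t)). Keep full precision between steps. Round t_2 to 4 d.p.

t_0 = 2.080000: f = -14.595531, f' = 8.004469 → t_1 = 2.080000 - (-14.595531)/(8.004469) = 3.903423
t_1 = 3.903423: f = 26.971833, f' = 49.571833 → t_2 = 3.903423 - (26.971833)/(49.571833) = 3.359327

3.3593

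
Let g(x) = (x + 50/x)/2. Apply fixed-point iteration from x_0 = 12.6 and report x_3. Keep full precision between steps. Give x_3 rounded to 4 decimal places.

7.0716

x_1 = g(12.600000) = 8.284127
x_2 = g(8.284127) = 7.159883
x_3 = g(7.159883) = 7.071619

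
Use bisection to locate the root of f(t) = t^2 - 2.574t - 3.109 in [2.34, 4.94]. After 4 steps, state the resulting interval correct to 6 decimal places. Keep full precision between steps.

f(2.340000) = -3.656560, f(4.940000) = 8.579040 (opposite signs)
step 1: m = 3.640000, f(m) = 0.771240 > 0 → root in [2.340000, 3.640000]
step 2: m = 2.990000, f(m) = -1.865160 < 0 → root in [2.990000, 3.640000]
step 3: m = 3.315000, f(m) = -0.652585 < 0 → root in [3.315000, 3.640000]
step 4: m = 3.477500, f(m) = 0.032921 > 0 → root in [3.315000, 3.477500]

[3.315000, 3.477500]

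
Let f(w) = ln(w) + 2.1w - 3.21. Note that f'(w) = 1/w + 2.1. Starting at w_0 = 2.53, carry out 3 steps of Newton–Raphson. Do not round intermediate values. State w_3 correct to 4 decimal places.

Newton update: w ← w − f(w)/f'(w).
w_0 = 2.530000: f = 3.031219, f' = 2.495257 → w_1 = 2.530000 - (3.031219)/(2.495257) = 1.315208
w_1 = 1.315208: f = -0.174070, f' = 2.860336 → w_2 = 1.315208 - (-0.174070)/(2.860336) = 1.376064
w_2 = 1.376064: f = -0.001039, f' = 2.826710 → w_3 = 1.376064 - (-0.001039)/(2.826710) = 1.376431

1.3764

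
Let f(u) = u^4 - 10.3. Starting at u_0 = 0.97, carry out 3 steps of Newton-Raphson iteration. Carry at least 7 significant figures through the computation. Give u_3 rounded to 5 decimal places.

Newton update: u ← u − f(u)/f'(u).
f'(u) = 4u^3
u_0 = 0.970000: f = -9.414707, f' = 3.650692 → u_1 = 0.970000 - (-9.414707)/(3.650692) = 3.548883
u_1 = 3.548883: f = 148.323190, f' = 178.786615 → u_2 = 3.548883 - (148.323190)/(178.786615) = 2.719273
u_2 = 2.719273: f = 44.377807, f' = 80.430044 → u_3 = 2.719273 - (44.377807)/(80.430044) = 2.167516

2.16752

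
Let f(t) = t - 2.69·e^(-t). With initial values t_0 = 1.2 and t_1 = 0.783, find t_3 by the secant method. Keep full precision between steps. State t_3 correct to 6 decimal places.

f(t_0) = 0.389788, f(t_1) = -0.446418
t_2 = 0.783000 - (-0.446418)·(0.783000 - 1.200000)/(-0.446418 - (0.389788)) = 1.005620; f(t_2) = 0.021571
t_3 = 1.005620 - (0.021571)·(1.005620 - 0.783000)/(0.021571 - (-0.446418)) = 0.995359; f(t_3) = 0.001160

0.995359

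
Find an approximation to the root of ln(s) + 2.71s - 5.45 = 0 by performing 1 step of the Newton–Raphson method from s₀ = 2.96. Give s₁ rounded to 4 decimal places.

Newton update: s ← s − f(s)/f'(s).
f'(s) = 1/s + 2.71
s_0 = 2.960000: f = 3.656789, f' = 3.047838 → s_1 = 2.960000 - (3.656789)/(3.047838) = 1.760202

1.7602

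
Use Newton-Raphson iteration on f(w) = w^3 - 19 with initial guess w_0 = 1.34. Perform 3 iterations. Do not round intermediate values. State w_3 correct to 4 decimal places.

Newton update: w ← w − f(w)/f'(w).
f'(w) = 3w^2
w_0 = 1.340000: f = -16.593896, f' = 5.386800 → w_1 = 1.340000 - (-16.593896)/(5.386800) = 4.420474
w_1 = 4.420474: f = 67.378657, f' = 58.621765 → w_2 = 4.420474 - (67.378657)/(58.621765) = 3.271094
w_2 = 3.271094: f = 16.000895, f' = 32.100172 → w_3 = 3.271094 - (16.000895)/(32.100172) = 2.772627

2.7726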